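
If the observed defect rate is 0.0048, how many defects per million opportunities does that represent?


DPMO = defect_rate * 1000000 = 0.0048 * 1000000

4800


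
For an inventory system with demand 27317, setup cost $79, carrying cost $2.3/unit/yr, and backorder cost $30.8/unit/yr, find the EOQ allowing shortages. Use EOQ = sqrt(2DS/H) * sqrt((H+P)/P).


Formula: EOQ* = sqrt(2DS/H) * sqrt((H+P)/P)
Base EOQ = sqrt(2*27317*79/2.3) = 1369.88 units
Correction = sqrt((2.3+30.8)/30.8) = 1.03667
EOQ* = 1369.88 * 1.03667 = 1420.1 units

1420.1 units


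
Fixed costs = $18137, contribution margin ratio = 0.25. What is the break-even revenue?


Formula: BER = Fixed Costs / Contribution Margin Ratio
BER = $18137 / 0.25
BER = $72548.00 (to the nearest cent)

$72548.00


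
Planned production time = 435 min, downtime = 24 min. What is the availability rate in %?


Formula: Availability = (Planned Time - Downtime) / Planned Time * 100
Uptime = 435 - 24 = 411 min
Availability = 411 / 435 * 100 = 94.5%

94.5%


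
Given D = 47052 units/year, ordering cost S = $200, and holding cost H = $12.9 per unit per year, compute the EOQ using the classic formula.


Formula: EOQ = sqrt(2 * D * S / H)
Numerator: 2 * 47052 * 200 = 18820800
2DS/H = 18820800 / 12.9 = 1458976.7
EOQ = sqrt(1458976.7) = 1207.9 units

1207.9 units


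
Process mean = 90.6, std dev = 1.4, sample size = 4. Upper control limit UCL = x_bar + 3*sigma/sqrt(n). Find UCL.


UCL = 90.6 + 3 * 1.4 / sqrt(4)

92.7


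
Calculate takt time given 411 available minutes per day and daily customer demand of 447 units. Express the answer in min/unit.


Formula: Takt Time = Available Production Time / Customer Demand
Takt = 411 min/day / 447 units/day
Takt = 0.92 min/unit

0.92 min/unit


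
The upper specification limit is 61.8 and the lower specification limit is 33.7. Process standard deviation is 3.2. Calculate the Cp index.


Cp = (61.8 - 33.7) / (6 * 3.2)

1.46


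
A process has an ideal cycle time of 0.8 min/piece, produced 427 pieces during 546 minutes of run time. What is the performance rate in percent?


Formula: Performance = (Ideal CT * Total Count) / Run Time * 100
Ideal output time = 0.8 * 427 = 341.6 min
Performance = 341.6 / 546 * 100 = 62.6%

62.6%


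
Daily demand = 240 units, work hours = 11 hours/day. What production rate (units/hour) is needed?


Formula: Production Rate = Daily Demand / Available Hours
Rate = 240 units/day / 11 hours/day
Rate = 21.8 units/hour

21.8 units/hour


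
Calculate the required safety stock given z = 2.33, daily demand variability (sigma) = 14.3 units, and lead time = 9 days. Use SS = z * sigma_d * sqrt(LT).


Formula: SS = z * sigma_d * sqrt(LT)
sqrt(LT) = sqrt(9) = 3.0
SS = 2.33 * 14.3 * 3.0
SS = 100.0 units

100.0 units


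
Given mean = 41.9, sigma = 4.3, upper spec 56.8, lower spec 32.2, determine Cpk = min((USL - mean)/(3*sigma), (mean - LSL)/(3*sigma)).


Cpu = (56.8 - 41.9) / (3 * 4.3) = 1.16
Cpl = (41.9 - 32.2) / (3 * 4.3) = 0.75
Cpk = min(1.16, 0.75) = 0.75

0.75


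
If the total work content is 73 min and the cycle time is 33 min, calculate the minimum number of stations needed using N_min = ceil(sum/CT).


Formula: N_min = ceil(Sum of Task Times / Cycle Time)
N_min = ceil(73 min / 33 min) = ceil(2.2121)
N_min = 3 stations

3


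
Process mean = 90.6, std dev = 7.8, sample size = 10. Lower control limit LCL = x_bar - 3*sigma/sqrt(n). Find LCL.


LCL = 90.6 - 3 * 7.8 / sqrt(10)

83.2


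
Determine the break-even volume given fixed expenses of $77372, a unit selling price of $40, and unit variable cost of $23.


Formula: BEQ = Fixed Costs / (Price - Variable Cost)
Contribution margin = $40 - $23 = $17/unit
BEQ = ceil($77372 / $17/unit) = ceil(4551.29) = 4552 units

4552 units


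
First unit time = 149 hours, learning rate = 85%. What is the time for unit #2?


Formula: T_n = T_1 * (learning_rate)^(log2(n)) where learning_rate = rate/100
Doublings = log2(2) = 1
T_n = 149 * 0.85^1
T_n = 149 * 0.85 = 126.7 hours

126.7 hours


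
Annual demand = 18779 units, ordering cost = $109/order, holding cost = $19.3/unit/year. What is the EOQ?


Formula: EOQ = sqrt(2 * D * S / H)
Numerator: 2 * 18779 * 109 = 4093822
2DS/H = 4093822 / 19.3 = 212115.1
EOQ = sqrt(212115.1) = 460.6 units

460.6 units


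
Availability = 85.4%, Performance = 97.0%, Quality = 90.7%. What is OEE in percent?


Formula: OEE = Availability * Performance * Quality / 10000
A * P = 85.4% * 97.0% / 100 = 82.84%
OEE = 82.84% * 90.7% / 100 = 75.1%

75.1%


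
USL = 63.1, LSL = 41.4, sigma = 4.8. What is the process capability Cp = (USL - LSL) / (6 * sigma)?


Cp = (63.1 - 41.4) / (6 * 4.8)

0.75


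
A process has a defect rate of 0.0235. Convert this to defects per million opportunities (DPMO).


DPMO = defect_rate * 1000000 = 0.0235 * 1000000

23500


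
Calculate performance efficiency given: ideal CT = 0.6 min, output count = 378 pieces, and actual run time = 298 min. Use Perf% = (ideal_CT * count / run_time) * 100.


Formula: Performance = (Ideal CT * Total Count) / Run Time * 100
Ideal output time = 0.6 * 378 = 226.8 min
Performance = 226.8 / 298 * 100 = 76.1%

76.1%


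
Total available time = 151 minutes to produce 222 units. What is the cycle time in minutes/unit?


Formula: CT = Available Time / Number of Units
CT = 151 min / 222 units
CT = 0.68 min/unit

0.68 min/unit


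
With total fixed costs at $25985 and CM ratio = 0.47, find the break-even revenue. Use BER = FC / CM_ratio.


Formula: BER = Fixed Costs / Contribution Margin Ratio
BER = $25985 / 0.47
BER = $55287.23 (to the nearest cent)

$55287.23


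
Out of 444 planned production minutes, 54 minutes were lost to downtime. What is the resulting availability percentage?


Formula: Availability = (Planned Time - Downtime) / Planned Time * 100
Uptime = 444 - 54 = 390 min
Availability = 390 / 444 * 100 = 87.8%

87.8%


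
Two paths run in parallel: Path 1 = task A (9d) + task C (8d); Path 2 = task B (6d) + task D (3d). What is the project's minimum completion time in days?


Path 1 = 9 + 8 = 17 days
Path 2 = 6 + 3 = 9 days
Duration = max(17, 9) = 17 days

17 days


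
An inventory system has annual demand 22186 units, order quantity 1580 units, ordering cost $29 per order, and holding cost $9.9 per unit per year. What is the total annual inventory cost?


TC = 22186/1580 * 29 + 1580/2 * 9.9

$8228.21


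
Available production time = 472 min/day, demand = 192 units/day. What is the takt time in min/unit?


Formula: Takt Time = Available Production Time / Customer Demand
Takt = 472 min/day / 192 units/day
Takt = 2.46 min/unit

2.46 min/unit


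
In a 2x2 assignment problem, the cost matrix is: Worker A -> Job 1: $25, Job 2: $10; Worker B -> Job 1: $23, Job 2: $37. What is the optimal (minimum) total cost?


Option 1: A->1 + B->2 = $25 + $37 = $62
Option 2: A->2 + B->1 = $10 + $23 = $33
Min cost = min($62, $33) = $33

$33


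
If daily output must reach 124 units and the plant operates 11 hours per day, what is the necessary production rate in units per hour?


Formula: Production Rate = Daily Demand / Available Hours
Rate = 124 units/day / 11 hours/day
Rate = 11.3 units/hour

11.3 units/hour


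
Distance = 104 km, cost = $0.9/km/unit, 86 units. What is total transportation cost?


TC = dist * cost * units = 104 * 0.9 * 86 = $8049.60

$8049.60


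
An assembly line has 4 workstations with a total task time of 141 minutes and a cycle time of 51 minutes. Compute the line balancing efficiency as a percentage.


Formula: Efficiency = Sum of Task Times / (N_stations * CT) * 100
Total station capacity = 4 stations * 51 min = 204 min
Efficiency = 141 / 204 * 100 = 69.1%

69.1%


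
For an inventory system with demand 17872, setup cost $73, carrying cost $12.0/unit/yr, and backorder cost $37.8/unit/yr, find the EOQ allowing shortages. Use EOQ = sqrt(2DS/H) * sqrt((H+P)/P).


Formula: EOQ* = sqrt(2DS/H) * sqrt((H+P)/P)
Base EOQ = sqrt(2*17872*73/12.0) = 466.31 units
Correction = sqrt((12.0+37.8)/37.8) = 1.14781
EOQ* = 466.31 * 1.14781 = 535.2 units

535.2 units


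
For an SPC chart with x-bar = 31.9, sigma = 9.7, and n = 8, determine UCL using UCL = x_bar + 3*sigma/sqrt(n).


UCL = 31.9 + 3 * 9.7 / sqrt(8)

42.19


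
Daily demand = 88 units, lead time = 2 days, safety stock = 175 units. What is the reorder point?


Formula: ROP = (Daily Demand * Lead Time) + Safety Stock
Demand during lead time = 88 * 2 = 176 units
ROP = 176 + 175 = 351 units

351 units


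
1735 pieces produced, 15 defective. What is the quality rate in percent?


Formula: Quality Rate = Good Pieces / Total Pieces * 100
Good pieces = 1735 - 15 = 1720
QR = 1720 / 1735 * 100 = 99.1%

99.1%


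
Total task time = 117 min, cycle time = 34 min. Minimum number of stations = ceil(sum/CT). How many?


Formula: N_min = ceil(Sum of Task Times / Cycle Time)
N_min = ceil(117 min / 34 min) = ceil(3.4412)
N_min = 4 stations

4


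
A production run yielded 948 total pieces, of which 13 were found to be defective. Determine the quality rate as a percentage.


Formula: Quality Rate = Good Pieces / Total Pieces * 100
Good pieces = 948 - 13 = 935
QR = 935 / 948 * 100 = 98.6%

98.6%


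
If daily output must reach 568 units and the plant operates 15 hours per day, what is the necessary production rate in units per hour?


Formula: Production Rate = Daily Demand / Available Hours
Rate = 568 units/day / 15 hours/day
Rate = 37.9 units/hour

37.9 units/hour


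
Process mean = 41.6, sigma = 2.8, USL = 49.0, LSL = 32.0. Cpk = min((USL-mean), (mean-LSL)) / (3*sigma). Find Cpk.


Cpu = (49.0 - 41.6) / (3 * 2.8) = 0.88
Cpl = (41.6 - 32.0) / (3 * 2.8) = 1.14
Cpk = min(0.88, 1.14) = 0.88

0.88


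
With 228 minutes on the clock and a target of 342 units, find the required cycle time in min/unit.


Formula: CT = Available Time / Number of Units
CT = 228 min / 342 units
CT = 0.67 min/unit

0.67 min/unit


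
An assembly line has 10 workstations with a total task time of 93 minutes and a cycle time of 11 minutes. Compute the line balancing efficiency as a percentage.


Formula: Efficiency = Sum of Task Times / (N_stations * CT) * 100
Total station capacity = 10 stations * 11 min = 110 min
Efficiency = 93 / 110 * 100 = 84.5%

84.5%


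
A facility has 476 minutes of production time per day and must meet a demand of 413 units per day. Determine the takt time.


Formula: Takt Time = Available Production Time / Customer Demand
Takt = 476 min/day / 413 units/day
Takt = 1.15 min/unit

1.15 min/unit


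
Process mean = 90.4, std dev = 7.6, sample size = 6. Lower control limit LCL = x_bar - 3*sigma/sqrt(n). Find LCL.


LCL = 90.4 - 3 * 7.6 / sqrt(6)

81.09


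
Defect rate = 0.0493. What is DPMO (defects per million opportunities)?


DPMO = defect_rate * 1000000 = 0.0493 * 1000000

49300


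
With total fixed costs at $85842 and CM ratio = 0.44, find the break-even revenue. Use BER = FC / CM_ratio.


Formula: BER = Fixed Costs / Contribution Margin Ratio
BER = $85842 / 0.44
BER = $195095.45 (to the nearest cent)

$195095.45


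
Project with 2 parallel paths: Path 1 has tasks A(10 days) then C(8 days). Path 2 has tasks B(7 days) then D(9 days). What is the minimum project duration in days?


Path 1 = 10 + 8 = 18 days
Path 2 = 7 + 9 = 16 days
Duration = max(18, 16) = 18 days

18 days


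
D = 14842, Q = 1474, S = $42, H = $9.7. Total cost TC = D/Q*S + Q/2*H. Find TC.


TC = 14842/1474 * 42 + 1474/2 * 9.7

$7571.81


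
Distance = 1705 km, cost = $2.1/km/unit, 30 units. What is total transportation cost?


TC = dist * cost * units = 1705 * 2.1 * 30 = $107415.00

$107415.00


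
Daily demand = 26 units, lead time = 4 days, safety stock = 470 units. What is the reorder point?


Formula: ROP = (Daily Demand * Lead Time) + Safety Stock
Demand during lead time = 26 * 4 = 104 units
ROP = 104 + 470 = 574 units

574 units


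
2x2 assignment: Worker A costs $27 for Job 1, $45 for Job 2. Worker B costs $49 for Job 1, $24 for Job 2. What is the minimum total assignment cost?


Option 1: A->1 + B->2 = $27 + $24 = $51
Option 2: A->2 + B->1 = $45 + $49 = $94
Min cost = min($51, $94) = $51

$51


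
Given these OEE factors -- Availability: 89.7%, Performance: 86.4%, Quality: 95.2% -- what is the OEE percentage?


Formula: OEE = Availability * Performance * Quality / 10000
A * P = 89.7% * 86.4% / 100 = 77.5%
OEE = 77.5% * 95.2% / 100 = 73.8%

73.8%


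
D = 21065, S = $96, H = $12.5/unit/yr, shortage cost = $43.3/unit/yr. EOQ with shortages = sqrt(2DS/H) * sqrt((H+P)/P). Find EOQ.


Formula: EOQ* = sqrt(2DS/H) * sqrt((H+P)/P)
Base EOQ = sqrt(2*21065*96/12.5) = 568.82 units
Correction = sqrt((12.5+43.3)/43.3) = 1.1352
EOQ* = 568.82 * 1.1352 = 645.7 units

645.7 units


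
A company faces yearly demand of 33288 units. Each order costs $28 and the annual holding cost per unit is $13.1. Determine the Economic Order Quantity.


Formula: EOQ = sqrt(2 * D * S / H)
Numerator: 2 * 33288 * 28 = 1864128
2DS/H = 1864128 / 13.1 = 142299.8
EOQ = sqrt(142299.8) = 377.2 units

377.2 units


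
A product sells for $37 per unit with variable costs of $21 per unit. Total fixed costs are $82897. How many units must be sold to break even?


Formula: BEQ = Fixed Costs / (Price - Variable Cost)
Contribution margin = $37 - $21 = $16/unit
BEQ = ceil($82897 / $16/unit) = ceil(5181.06) = 5182 units

5182 units


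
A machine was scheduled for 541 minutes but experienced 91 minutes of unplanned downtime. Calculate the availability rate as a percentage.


Formula: Availability = (Planned Time - Downtime) / Planned Time * 100
Uptime = 541 - 91 = 450 min
Availability = 450 / 541 * 100 = 83.2%

83.2%


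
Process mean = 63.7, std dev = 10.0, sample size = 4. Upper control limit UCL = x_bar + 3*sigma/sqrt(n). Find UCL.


UCL = 63.7 + 3 * 10.0 / sqrt(4)

78.7


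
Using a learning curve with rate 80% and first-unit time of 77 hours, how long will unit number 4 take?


Formula: T_n = T_1 * (learning_rate)^(log2(n)) where learning_rate = rate/100
Doublings = log2(4) = 2
T_n = 77 * 0.8^2
T_n = 77 * 0.64 = 49.3 hours

49.3 hours


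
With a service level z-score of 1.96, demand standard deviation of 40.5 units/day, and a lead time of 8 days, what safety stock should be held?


Formula: SS = z * sigma_d * sqrt(LT)
sqrt(LT) = sqrt(8) = 2.8284
SS = 1.96 * 40.5 * 2.8284
SS = 224.5 units

224.5 units


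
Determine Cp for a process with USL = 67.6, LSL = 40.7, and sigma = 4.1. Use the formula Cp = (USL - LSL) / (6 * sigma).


Cp = (67.6 - 40.7) / (6 * 4.1)

1.09


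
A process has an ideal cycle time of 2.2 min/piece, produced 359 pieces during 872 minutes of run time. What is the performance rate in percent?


Formula: Performance = (Ideal CT * Total Count) / Run Time * 100
Ideal output time = 2.2 * 359 = 789.8 min
Performance = 789.8 / 872 * 100 = 90.6%

90.6%


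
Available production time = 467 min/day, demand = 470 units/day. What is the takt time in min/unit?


Formula: Takt Time = Available Production Time / Customer Demand
Takt = 467 min/day / 470 units/day
Takt = 0.99 min/unit

0.99 min/unit


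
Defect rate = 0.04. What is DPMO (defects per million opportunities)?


DPMO = defect_rate * 1000000 = 0.04 * 1000000

40000


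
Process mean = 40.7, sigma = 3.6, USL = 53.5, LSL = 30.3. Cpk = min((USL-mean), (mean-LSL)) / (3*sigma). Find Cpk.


Cpu = (53.5 - 40.7) / (3 * 3.6) = 1.19
Cpl = (40.7 - 30.3) / (3 * 3.6) = 0.96
Cpk = min(1.19, 0.96) = 0.96

0.96


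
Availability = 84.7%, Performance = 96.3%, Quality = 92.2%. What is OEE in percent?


Formula: OEE = Availability * Performance * Quality / 10000
A * P = 84.7% * 96.3% / 100 = 81.57%
OEE = 81.57% * 92.2% / 100 = 75.2%

75.2%


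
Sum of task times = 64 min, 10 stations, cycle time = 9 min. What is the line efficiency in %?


Formula: Efficiency = Sum of Task Times / (N_stations * CT) * 100
Total station capacity = 10 stations * 9 min = 90 min
Efficiency = 64 / 90 * 100 = 71.1%

71.1%


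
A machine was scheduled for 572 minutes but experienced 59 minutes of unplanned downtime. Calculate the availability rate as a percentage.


Formula: Availability = (Planned Time - Downtime) / Planned Time * 100
Uptime = 572 - 59 = 513 min
Availability = 513 / 572 * 100 = 89.7%

89.7%


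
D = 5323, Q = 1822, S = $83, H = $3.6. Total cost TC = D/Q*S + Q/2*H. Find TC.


TC = 5323/1822 * 83 + 1822/2 * 3.6

$3522.09


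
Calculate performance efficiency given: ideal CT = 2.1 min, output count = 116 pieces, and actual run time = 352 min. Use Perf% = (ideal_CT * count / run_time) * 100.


Formula: Performance = (Ideal CT * Total Count) / Run Time * 100
Ideal output time = 2.1 * 116 = 243.6 min
Performance = 243.6 / 352 * 100 = 69.2%

69.2%


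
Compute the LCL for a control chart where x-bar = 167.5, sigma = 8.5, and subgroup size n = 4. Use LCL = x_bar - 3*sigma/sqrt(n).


LCL = 167.5 - 3 * 8.5 / sqrt(4)

154.75


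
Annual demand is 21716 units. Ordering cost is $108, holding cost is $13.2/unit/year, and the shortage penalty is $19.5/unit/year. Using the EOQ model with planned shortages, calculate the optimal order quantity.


Formula: EOQ* = sqrt(2DS/H) * sqrt((H+P)/P)
Base EOQ = sqrt(2*21716*108/13.2) = 596.11 units
Correction = sqrt((13.2+19.5)/19.5) = 1.29496
EOQ* = 596.11 * 1.29496 = 771.9 units

771.9 units


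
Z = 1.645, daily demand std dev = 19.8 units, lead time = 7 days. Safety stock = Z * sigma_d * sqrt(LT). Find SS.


Formula: SS = z * sigma_d * sqrt(LT)
sqrt(LT) = sqrt(7) = 2.6458
SS = 1.645 * 19.8 * 2.6458
SS = 86.2 units

86.2 units


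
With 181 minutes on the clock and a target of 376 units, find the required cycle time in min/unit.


Formula: CT = Available Time / Number of Units
CT = 181 min / 376 units
CT = 0.48 min/unit

0.48 min/unit


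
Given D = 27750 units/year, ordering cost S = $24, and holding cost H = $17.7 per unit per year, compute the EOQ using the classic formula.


Formula: EOQ = sqrt(2 * D * S / H)
Numerator: 2 * 27750 * 24 = 1332000
2DS/H = 1332000 / 17.7 = 75254.2
EOQ = sqrt(75254.2) = 274.3 units

274.3 units


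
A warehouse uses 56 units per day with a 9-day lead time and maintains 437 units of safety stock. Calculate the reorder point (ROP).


Formula: ROP = (Daily Demand * Lead Time) + Safety Stock
Demand during lead time = 56 * 9 = 504 units
ROP = 504 + 437 = 941 units

941 units


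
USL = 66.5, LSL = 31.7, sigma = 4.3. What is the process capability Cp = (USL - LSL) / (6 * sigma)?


Cp = (66.5 - 31.7) / (6 * 4.3)

1.35


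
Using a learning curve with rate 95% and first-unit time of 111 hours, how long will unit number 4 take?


Formula: T_n = T_1 * (learning_rate)^(log2(n)) where learning_rate = rate/100
Doublings = log2(4) = 2
T_n = 111 * 0.95^2
T_n = 111 * 0.9025 = 100.2 hours

100.2 hours


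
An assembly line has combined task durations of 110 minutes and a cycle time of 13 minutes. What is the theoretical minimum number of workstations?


Formula: N_min = ceil(Sum of Task Times / Cycle Time)
N_min = ceil(110 min / 13 min) = ceil(8.4615)
N_min = 9 stations

9


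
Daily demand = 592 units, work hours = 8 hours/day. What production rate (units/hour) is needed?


Formula: Production Rate = Daily Demand / Available Hours
Rate = 592 units/day / 8 hours/day
Rate = 74.0 units/hour

74.0 units/hour


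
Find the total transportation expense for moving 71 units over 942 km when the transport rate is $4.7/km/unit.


TC = dist * cost * units = 942 * 4.7 * 71 = $314345.40

$314345.40


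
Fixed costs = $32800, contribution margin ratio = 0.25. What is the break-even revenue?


Formula: BER = Fixed Costs / Contribution Margin Ratio
BER = $32800 / 0.25
BER = $131200.00 (to the nearest cent)

$131200.00


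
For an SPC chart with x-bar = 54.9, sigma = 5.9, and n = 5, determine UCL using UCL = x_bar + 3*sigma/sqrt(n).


UCL = 54.9 + 3 * 5.9 / sqrt(5)

62.82


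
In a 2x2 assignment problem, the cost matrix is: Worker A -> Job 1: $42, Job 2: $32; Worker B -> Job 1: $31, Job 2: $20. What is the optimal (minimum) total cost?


Option 1: A->1 + B->2 = $42 + $20 = $62
Option 2: A->2 + B->1 = $32 + $31 = $63
Min cost = min($62, $63) = $62

$62


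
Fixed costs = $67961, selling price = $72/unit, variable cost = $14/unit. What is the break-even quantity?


Formula: BEQ = Fixed Costs / (Price - Variable Cost)
Contribution margin = $72 - $14 = $58/unit
BEQ = ceil($67961 / $58/unit) = ceil(1171.74) = 1172 units

1172 units


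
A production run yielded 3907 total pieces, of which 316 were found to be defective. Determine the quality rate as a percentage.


Formula: Quality Rate = Good Pieces / Total Pieces * 100
Good pieces = 3907 - 316 = 3591
QR = 3591 / 3907 * 100 = 91.9%

91.9%


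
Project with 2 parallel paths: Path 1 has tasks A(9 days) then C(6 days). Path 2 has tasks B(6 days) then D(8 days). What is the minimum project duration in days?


Path 1 = 9 + 6 = 15 days
Path 2 = 6 + 8 = 14 days
Duration = max(15, 14) = 15 days

15 days


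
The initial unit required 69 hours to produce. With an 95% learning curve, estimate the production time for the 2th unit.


Formula: T_n = T_1 * (learning_rate)^(log2(n)) where learning_rate = rate/100
Doublings = log2(2) = 1
T_n = 69 * 0.95^1
T_n = 69 * 0.95 = 65.6 hours

65.6 hours


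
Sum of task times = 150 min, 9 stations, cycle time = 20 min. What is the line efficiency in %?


Formula: Efficiency = Sum of Task Times / (N_stations * CT) * 100
Total station capacity = 9 stations * 20 min = 180 min
Efficiency = 150 / 180 * 100 = 83.3%

83.3%


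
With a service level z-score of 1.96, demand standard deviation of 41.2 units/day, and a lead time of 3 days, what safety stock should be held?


Formula: SS = z * sigma_d * sqrt(LT)
sqrt(LT) = sqrt(3) = 1.7321
SS = 1.96 * 41.2 * 1.7321
SS = 139.9 units

139.9 units


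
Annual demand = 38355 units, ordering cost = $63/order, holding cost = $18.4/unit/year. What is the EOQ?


Formula: EOQ = sqrt(2 * D * S / H)
Numerator: 2 * 38355 * 63 = 4832730
2DS/H = 4832730 / 18.4 = 262648.4
EOQ = sqrt(262648.4) = 512.5 units

512.5 units


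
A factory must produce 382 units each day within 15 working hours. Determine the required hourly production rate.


Formula: Production Rate = Daily Demand / Available Hours
Rate = 382 units/day / 15 hours/day
Rate = 25.5 units/hour

25.5 units/hour


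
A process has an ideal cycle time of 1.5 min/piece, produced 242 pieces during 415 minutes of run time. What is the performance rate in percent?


Formula: Performance = (Ideal CT * Total Count) / Run Time * 100
Ideal output time = 1.5 * 242 = 363.0 min
Performance = 363.0 / 415 * 100 = 87.5%

87.5%


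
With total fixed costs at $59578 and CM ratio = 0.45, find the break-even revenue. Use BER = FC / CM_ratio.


Formula: BER = Fixed Costs / Contribution Margin Ratio
BER = $59578 / 0.45
BER = $132395.56 (to the nearest cent)

$132395.56


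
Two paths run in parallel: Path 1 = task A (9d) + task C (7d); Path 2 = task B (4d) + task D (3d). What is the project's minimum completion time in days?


Path 1 = 9 + 7 = 16 days
Path 2 = 4 + 3 = 7 days
Duration = max(16, 7) = 16 days

16 days


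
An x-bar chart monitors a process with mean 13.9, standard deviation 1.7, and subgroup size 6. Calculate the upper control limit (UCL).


UCL = 13.9 + 3 * 1.7 / sqrt(6)

15.98


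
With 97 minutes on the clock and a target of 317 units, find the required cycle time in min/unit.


Formula: CT = Available Time / Number of Units
CT = 97 min / 317 units
CT = 0.31 min/unit

0.31 min/unit


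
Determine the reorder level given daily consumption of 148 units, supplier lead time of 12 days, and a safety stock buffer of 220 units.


Formula: ROP = (Daily Demand * Lead Time) + Safety Stock
Demand during lead time = 148 * 12 = 1776 units
ROP = 1776 + 220 = 1996 units

1996 units


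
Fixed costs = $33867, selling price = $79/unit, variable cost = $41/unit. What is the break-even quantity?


Formula: BEQ = Fixed Costs / (Price - Variable Cost)
Contribution margin = $79 - $41 = $38/unit
BEQ = ceil($33867 / $38/unit) = ceil(891.24) = 892 units

892 units


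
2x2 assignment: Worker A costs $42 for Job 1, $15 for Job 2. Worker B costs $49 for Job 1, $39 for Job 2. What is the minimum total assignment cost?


Option 1: A->1 + B->2 = $42 + $39 = $81
Option 2: A->2 + B->1 = $15 + $49 = $64
Min cost = min($81, $64) = $64

$64


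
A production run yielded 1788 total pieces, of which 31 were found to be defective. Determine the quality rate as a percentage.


Formula: Quality Rate = Good Pieces / Total Pieces * 100
Good pieces = 1788 - 31 = 1757
QR = 1757 / 1788 * 100 = 98.3%

98.3%


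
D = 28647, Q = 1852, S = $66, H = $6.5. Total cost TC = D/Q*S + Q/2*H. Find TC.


TC = 28647/1852 * 66 + 1852/2 * 6.5

$7039.90


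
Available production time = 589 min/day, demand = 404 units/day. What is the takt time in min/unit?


Formula: Takt Time = Available Production Time / Customer Demand
Takt = 589 min/day / 404 units/day
Takt = 1.46 min/unit

1.46 min/unit


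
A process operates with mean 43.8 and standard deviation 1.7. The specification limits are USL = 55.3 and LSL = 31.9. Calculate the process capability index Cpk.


Cpu = (55.3 - 43.8) / (3 * 1.7) = 2.25
Cpl = (43.8 - 31.9) / (3 * 1.7) = 2.33
Cpk = min(2.25, 2.33) = 2.25

2.25


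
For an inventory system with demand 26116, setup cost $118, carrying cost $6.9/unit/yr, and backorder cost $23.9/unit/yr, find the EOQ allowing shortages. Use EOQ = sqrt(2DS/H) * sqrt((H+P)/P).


Formula: EOQ* = sqrt(2DS/H) * sqrt((H+P)/P)
Base EOQ = sqrt(2*26116*118/6.9) = 945.12 units
Correction = sqrt((6.9+23.9)/23.9) = 1.13521
EOQ* = 945.12 * 1.13521 = 1072.9 units

1072.9 units


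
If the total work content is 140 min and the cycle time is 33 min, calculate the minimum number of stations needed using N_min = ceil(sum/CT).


Formula: N_min = ceil(Sum of Task Times / Cycle Time)
N_min = ceil(140 min / 33 min) = ceil(4.2424)
N_min = 5 stations

5


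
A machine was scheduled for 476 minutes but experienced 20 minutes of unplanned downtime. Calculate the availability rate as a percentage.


Formula: Availability = (Planned Time - Downtime) / Planned Time * 100
Uptime = 476 - 20 = 456 min
Availability = 456 / 476 * 100 = 95.8%

95.8%


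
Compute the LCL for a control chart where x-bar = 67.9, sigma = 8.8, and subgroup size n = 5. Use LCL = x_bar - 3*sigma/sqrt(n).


LCL = 67.9 - 3 * 8.8 / sqrt(5)

56.09


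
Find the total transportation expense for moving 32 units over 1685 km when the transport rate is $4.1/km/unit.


TC = dist * cost * units = 1685 * 4.1 * 32 = $221072.00

$221072.00


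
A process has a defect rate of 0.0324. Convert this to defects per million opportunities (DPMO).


DPMO = defect_rate * 1000000 = 0.0324 * 1000000

32400


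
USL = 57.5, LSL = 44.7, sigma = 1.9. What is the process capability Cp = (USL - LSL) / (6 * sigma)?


Cp = (57.5 - 44.7) / (6 * 1.9)

1.12


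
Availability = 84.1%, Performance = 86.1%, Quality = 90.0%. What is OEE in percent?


Formula: OEE = Availability * Performance * Quality / 10000
A * P = 84.1% * 86.1% / 100 = 72.41%
OEE = 72.41% * 90.0% / 100 = 65.2%

65.2%


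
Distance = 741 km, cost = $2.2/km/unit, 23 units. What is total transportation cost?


TC = dist * cost * units = 741 * 2.2 * 23 = $37494.60

$37494.60


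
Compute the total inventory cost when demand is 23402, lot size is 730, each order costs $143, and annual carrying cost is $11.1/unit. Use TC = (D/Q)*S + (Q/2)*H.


TC = 23402/730 * 143 + 730/2 * 11.1

$8635.73


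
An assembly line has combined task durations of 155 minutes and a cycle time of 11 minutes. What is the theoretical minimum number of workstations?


Formula: N_min = ceil(Sum of Task Times / Cycle Time)
N_min = ceil(155 min / 11 min) = ceil(14.0909)
N_min = 15 stations

15


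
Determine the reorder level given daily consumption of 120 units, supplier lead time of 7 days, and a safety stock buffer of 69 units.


Formula: ROP = (Daily Demand * Lead Time) + Safety Stock
Demand during lead time = 120 * 7 = 840 units
ROP = 840 + 69 = 909 units

909 units


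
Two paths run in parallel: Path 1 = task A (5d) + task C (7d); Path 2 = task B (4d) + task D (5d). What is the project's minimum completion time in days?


Path 1 = 5 + 7 = 12 days
Path 2 = 4 + 5 = 9 days
Duration = max(12, 9) = 12 days

12 days


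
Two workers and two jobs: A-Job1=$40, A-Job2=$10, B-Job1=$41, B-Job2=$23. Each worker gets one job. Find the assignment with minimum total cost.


Option 1: A->1 + B->2 = $40 + $23 = $63
Option 2: A->2 + B->1 = $10 + $41 = $51
Min cost = min($63, $51) = $51

$51


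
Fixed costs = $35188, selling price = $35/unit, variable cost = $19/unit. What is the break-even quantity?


Formula: BEQ = Fixed Costs / (Price - Variable Cost)
Contribution margin = $35 - $19 = $16/unit
BEQ = ceil($35188 / $16/unit) = ceil(2199.25) = 2200 units

2200 units


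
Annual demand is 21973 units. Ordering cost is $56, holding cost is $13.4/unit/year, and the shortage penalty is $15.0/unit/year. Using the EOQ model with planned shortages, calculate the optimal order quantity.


Formula: EOQ* = sqrt(2DS/H) * sqrt((H+P)/P)
Base EOQ = sqrt(2*21973*56/13.4) = 428.55 units
Correction = sqrt((13.4+15.0)/15.0) = 1.37598
EOQ* = 428.55 * 1.37598 = 589.7 units

589.7 units


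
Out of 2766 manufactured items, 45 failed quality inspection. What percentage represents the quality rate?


Formula: Quality Rate = Good Pieces / Total Pieces * 100
Good pieces = 2766 - 45 = 2721
QR = 2721 / 2766 * 100 = 98.4%

98.4%


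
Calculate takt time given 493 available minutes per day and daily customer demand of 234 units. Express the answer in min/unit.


Formula: Takt Time = Available Production Time / Customer Demand
Takt = 493 min/day / 234 units/day
Takt = 2.11 min/unit

2.11 min/unit


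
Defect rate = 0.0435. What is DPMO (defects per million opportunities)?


DPMO = defect_rate * 1000000 = 0.0435 * 1000000

43500


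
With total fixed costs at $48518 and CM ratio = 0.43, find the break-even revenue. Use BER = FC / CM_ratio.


Formula: BER = Fixed Costs / Contribution Margin Ratio
BER = $48518 / 0.43
BER = $112832.56 (to the nearest cent)

$112832.56


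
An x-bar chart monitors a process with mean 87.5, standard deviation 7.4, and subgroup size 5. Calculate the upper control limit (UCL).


UCL = 87.5 + 3 * 7.4 / sqrt(5)

97.43


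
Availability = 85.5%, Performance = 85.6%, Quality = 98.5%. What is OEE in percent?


Formula: OEE = Availability * Performance * Quality / 10000
A * P = 85.5% * 85.6% / 100 = 73.19%
OEE = 73.19% * 98.5% / 100 = 72.1%

72.1%


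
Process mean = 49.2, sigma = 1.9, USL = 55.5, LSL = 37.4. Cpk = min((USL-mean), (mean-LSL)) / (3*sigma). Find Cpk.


Cpu = (55.5 - 49.2) / (3 * 1.9) = 1.11
Cpl = (49.2 - 37.4) / (3 * 1.9) = 2.07
Cpk = min(1.11, 2.07) = 1.11

1.11


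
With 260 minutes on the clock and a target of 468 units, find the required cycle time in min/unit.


Formula: CT = Available Time / Number of Units
CT = 260 min / 468 units
CT = 0.56 min/unit

0.56 min/unit


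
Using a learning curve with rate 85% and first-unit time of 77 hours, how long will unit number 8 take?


Formula: T_n = T_1 * (learning_rate)^(log2(n)) where learning_rate = rate/100
Doublings = log2(8) = 3
T_n = 77 * 0.85^3
T_n = 77 * 0.6141 = 47.3 hours

47.3 hours


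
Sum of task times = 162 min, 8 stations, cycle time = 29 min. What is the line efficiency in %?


Formula: Efficiency = Sum of Task Times / (N_stations * CT) * 100
Total station capacity = 8 stations * 29 min = 232 min
Efficiency = 162 / 232 * 100 = 69.8%

69.8%


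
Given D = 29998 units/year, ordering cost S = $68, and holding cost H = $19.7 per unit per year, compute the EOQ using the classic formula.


Formula: EOQ = sqrt(2 * D * S / H)
Numerator: 2 * 29998 * 68 = 4079728
2DS/H = 4079728 / 19.7 = 207092.8
EOQ = sqrt(207092.8) = 455.1 units

455.1 units


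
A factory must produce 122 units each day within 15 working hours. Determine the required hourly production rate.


Formula: Production Rate = Daily Demand / Available Hours
Rate = 122 units/day / 15 hours/day
Rate = 8.1 units/hour

8.1 units/hour


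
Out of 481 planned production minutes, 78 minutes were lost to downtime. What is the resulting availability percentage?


Formula: Availability = (Planned Time - Downtime) / Planned Time * 100
Uptime = 481 - 78 = 403 min
Availability = 403 / 481 * 100 = 83.8%

83.8%


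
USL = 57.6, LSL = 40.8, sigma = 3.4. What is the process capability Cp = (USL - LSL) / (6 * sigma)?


Cp = (57.6 - 40.8) / (6 * 3.4)

0.82


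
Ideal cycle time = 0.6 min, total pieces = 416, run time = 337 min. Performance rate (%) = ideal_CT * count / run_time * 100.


Formula: Performance = (Ideal CT * Total Count) / Run Time * 100
Ideal output time = 0.6 * 416 = 249.6 min
Performance = 249.6 / 337 * 100 = 74.1%

74.1%


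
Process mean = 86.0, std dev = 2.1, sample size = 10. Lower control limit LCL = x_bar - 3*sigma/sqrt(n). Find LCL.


LCL = 86.0 - 3 * 2.1 / sqrt(10)

84.01


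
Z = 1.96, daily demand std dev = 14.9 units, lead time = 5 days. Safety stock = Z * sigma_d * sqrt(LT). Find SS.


Formula: SS = z * sigma_d * sqrt(LT)
sqrt(LT) = sqrt(5) = 2.2361
SS = 1.96 * 14.9 * 2.2361
SS = 65.3 units

65.3 units


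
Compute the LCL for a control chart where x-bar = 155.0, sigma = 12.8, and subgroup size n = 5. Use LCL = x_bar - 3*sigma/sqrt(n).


LCL = 155.0 - 3 * 12.8 / sqrt(5)

137.83


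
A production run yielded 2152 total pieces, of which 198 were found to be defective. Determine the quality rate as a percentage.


Formula: Quality Rate = Good Pieces / Total Pieces * 100
Good pieces = 2152 - 198 = 1954
QR = 1954 / 2152 * 100 = 90.8%

90.8%


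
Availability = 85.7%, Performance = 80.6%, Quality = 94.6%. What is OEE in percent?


Formula: OEE = Availability * Performance * Quality / 10000
A * P = 85.7% * 80.6% / 100 = 69.07%
OEE = 69.07% * 94.6% / 100 = 65.3%

65.3%


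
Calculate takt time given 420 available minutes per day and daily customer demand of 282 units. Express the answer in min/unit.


Formula: Takt Time = Available Production Time / Customer Demand
Takt = 420 min/day / 282 units/day
Takt = 1.49 min/unit

1.49 min/unit


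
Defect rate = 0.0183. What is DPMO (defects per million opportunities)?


DPMO = defect_rate * 1000000 = 0.0183 * 1000000

18300


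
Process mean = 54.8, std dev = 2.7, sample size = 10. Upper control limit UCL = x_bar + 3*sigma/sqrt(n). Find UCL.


UCL = 54.8 + 3 * 2.7 / sqrt(10)

57.36


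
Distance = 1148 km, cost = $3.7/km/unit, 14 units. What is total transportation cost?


TC = dist * cost * units = 1148 * 3.7 * 14 = $59466.40

$59466.40


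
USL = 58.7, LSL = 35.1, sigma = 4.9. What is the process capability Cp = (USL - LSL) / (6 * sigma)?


Cp = (58.7 - 35.1) / (6 * 4.9)

0.8


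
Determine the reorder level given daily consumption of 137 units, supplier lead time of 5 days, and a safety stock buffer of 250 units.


Formula: ROP = (Daily Demand * Lead Time) + Safety Stock
Demand during lead time = 137 * 5 = 685 units
ROP = 685 + 250 = 935 units

935 units


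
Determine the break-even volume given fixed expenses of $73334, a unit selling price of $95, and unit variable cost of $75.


Formula: BEQ = Fixed Costs / (Price - Variable Cost)
Contribution margin = $95 - $75 = $20/unit
BEQ = ceil($73334 / $20/unit) = ceil(3666.7) = 3667 units

3667 units


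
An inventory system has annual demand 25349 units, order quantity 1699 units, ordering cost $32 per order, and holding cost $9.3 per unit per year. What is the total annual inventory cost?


TC = 25349/1699 * 32 + 1699/2 * 9.3

$8377.79


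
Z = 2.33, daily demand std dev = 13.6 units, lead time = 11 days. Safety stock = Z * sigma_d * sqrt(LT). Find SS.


Formula: SS = z * sigma_d * sqrt(LT)
sqrt(LT) = sqrt(11) = 3.3166
SS = 2.33 * 13.6 * 3.3166
SS = 105.1 units

105.1 units


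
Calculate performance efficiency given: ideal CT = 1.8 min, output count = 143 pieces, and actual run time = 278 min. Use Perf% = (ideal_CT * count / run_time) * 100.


Formula: Performance = (Ideal CT * Total Count) / Run Time * 100
Ideal output time = 1.8 * 143 = 257.4 min
Performance = 257.4 / 278 * 100 = 92.6%

92.6%


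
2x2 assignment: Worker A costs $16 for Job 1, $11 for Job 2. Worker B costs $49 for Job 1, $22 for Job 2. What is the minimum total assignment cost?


Option 1: A->1 + B->2 = $16 + $22 = $38
Option 2: A->2 + B->1 = $11 + $49 = $60
Min cost = min($38, $60) = $38

$38


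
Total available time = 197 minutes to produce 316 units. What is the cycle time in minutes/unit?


Formula: CT = Available Time / Number of Units
CT = 197 min / 316 units
CT = 0.62 min/unit

0.62 min/unit


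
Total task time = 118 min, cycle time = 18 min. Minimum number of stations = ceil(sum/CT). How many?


Formula: N_min = ceil(Sum of Task Times / Cycle Time)
N_min = ceil(118 min / 18 min) = ceil(6.5556)
N_min = 7 stations

7


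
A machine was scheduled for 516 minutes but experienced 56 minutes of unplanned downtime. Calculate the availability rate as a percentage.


Formula: Availability = (Planned Time - Downtime) / Planned Time * 100
Uptime = 516 - 56 = 460 min
Availability = 460 / 516 * 100 = 89.1%

89.1%


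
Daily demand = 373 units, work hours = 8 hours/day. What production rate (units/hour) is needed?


Formula: Production Rate = Daily Demand / Available Hours
Rate = 373 units/day / 8 hours/day
Rate = 46.6 units/hour

46.6 units/hour


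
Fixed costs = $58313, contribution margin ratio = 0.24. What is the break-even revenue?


Formula: BER = Fixed Costs / Contribution Margin Ratio
BER = $58313 / 0.24
BER = $242970.83 (to the nearest cent)

$242970.83


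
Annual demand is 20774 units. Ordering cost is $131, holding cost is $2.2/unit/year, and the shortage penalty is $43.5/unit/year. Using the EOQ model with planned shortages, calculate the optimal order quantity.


Formula: EOQ* = sqrt(2DS/H) * sqrt((H+P)/P)
Base EOQ = sqrt(2*20774*131/2.2) = 1572.89 units
Correction = sqrt((2.2+43.5)/43.5) = 1.02498
EOQ* = 1572.89 * 1.02498 = 1612.2 units

1612.2 units


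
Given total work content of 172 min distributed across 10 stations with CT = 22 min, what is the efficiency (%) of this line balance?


Formula: Efficiency = Sum of Task Times / (N_stations * CT) * 100
Total station capacity = 10 stations * 22 min = 220 min
Efficiency = 172 / 220 * 100 = 78.2%

78.2%


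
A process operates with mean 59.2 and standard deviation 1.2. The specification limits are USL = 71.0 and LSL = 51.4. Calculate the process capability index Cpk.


Cpu = (71.0 - 59.2) / (3 * 1.2) = 3.28
Cpl = (59.2 - 51.4) / (3 * 1.2) = 2.17
Cpk = min(3.28, 2.17) = 2.17

2.17


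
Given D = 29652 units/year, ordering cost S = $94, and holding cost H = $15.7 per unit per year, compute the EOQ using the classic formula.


Formula: EOQ = sqrt(2 * D * S / H)
Numerator: 2 * 29652 * 94 = 5574576
2DS/H = 5574576 / 15.7 = 355068.5
EOQ = sqrt(355068.5) = 595.9 units

595.9 units


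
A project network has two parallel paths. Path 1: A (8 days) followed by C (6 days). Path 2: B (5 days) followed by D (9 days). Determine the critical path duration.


Path 1 = 8 + 6 = 14 days
Path 2 = 5 + 9 = 14 days
Duration = max(14, 14) = 14 days

14 days
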